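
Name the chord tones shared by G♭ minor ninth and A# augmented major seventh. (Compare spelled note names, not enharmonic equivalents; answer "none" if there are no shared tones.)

none

G♭ minor ninth: G-flat B-double-flat D-flat F-flat A-flat
A# augmented major seventh: A-sharp C-double-sharp E-double-sharp G-double-sharp
Common to both → none.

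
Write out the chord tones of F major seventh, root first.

F major seventh is a major seventh built on F.
root → F
3rd (major 3rd) → A
5th (perfect 5th) → C
7th (major 7th) → E

F, A, C, E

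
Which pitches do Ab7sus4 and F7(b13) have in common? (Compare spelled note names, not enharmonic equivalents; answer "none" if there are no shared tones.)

D♭, E♭

Ab7sus4 = A♭, D♭, E♭, G♭.
F7(b13) = F, A, C, E♭, D♭.
Shared: D♭, E♭.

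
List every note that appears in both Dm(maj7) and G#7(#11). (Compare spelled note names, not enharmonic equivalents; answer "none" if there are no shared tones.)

none

Dm(maj7) = D, F, A, C♯.
G#7(#11) = G♯, B♯, D♯, F♯, C𝄪.
Shared: none.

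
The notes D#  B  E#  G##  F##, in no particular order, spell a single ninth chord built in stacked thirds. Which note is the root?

Arranged so that each adjacent pair is a third by letter name: E# – G## – B – D# – F##.
The bottom of that stack, E#, is the root (this is E# dominant ninth flat five).

E#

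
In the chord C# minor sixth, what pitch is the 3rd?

E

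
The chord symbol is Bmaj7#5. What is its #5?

F##

Bmaj7#5 is built on B; its 5th is an augmented 5th above the root.
A fifth above B uses the letter F, and the augmented 5th above B is F##.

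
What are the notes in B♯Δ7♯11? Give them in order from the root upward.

B#, D##, F##, A##, E##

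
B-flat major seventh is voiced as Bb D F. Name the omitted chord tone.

A

The full B-flat major seventh chord is Bb, D, F, A.
Comparing with the voicing, the major 7th (7th) — A — is absent.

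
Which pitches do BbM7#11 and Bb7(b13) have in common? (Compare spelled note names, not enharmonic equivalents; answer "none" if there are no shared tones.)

BbM7#11: Bb D F A E
Bb7(b13): Bb D F Ab Gb
Common to both → Bb, D, F.

Bb, D, F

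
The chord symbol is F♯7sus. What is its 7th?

E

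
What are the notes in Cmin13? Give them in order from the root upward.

C – Eb – G – Bb – D – F – A

Root C, quality minor thirteenth:
Root: C
Minor 3rd (3rd): Eb
Perfect 5th (5th): G
Minor 7th (7th): Bb
Major 9th (9th): D
Perfect 11th (11th): F
Major 13th (13th): A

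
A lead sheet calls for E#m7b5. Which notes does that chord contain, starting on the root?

E♯  G♯  B  D♯

Root E♯, quality half-diminished seventh:
Root: E♯
Minor 3rd (3rd): G♯
Diminished 5th (5th): B
Minor 7th (7th): D♯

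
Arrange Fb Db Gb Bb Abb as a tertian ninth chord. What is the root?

Gb

Arranged so that each adjacent pair is a third by letter name: Gb – Bb – Db – Fb – Abb.
The bottom of that stack, Gb, is the root (this is Gb dominant seventh flat nine).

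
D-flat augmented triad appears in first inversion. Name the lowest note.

F

D-flat augmented triad = D♭–F–A. First inversion → third in the bass = F.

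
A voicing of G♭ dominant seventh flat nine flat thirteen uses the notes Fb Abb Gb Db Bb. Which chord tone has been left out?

Ebb

G♭ dominant seventh flat nine flat thirteen = Gb, Bb, Db, Fb, Abb, Ebb. The voicing lacks the 13th (minor 13th), Ebb.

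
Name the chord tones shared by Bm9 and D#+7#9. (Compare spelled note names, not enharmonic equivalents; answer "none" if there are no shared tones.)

C♯

Bm9 = B, D, F♯, A, C♯.
D#+7#9 = D♯, F𝄪, A𝄪, C♯, E𝄪.
Shared: C♯.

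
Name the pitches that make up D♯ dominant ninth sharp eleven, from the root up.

D-sharp  F-double-sharp  A-sharp  C-sharp  E-sharp  G-double-sharp

D♯ dominant ninth sharp eleven: dominant ninth sharp eleven on D-sharp.
- root: D-sharp
- major 3rd: F-double-sharp
- perfect 5th: A-sharp
- minor 7th: C-sharp
- major 9th: E-sharp
- augmented 11th: G-double-sharp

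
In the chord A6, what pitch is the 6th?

F#

A6 is built on A; its 6th is a major 6th above the root.
A sixth above A uses the letter F, and the major 6th above A is F#.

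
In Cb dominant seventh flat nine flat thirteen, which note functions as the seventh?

B-double-flat

Root of Cb dominant seventh flat nine flat thirteen = C-flat. The 7th is a minor 7th: C-flat up a minor 7th → B-double-flat.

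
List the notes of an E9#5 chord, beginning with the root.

E, G#, B#, D, F#

Root E, quality dominant ninth sharp five:
- root: E
- major 3rd: G#
- augmented 5th: B#
- minor 7th: D
- major 9th: F#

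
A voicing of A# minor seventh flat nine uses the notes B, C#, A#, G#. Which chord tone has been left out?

E#

A# minor seventh flat nine = A#, C#, E#, G#, B. The voicing lacks the 5th (perfect 5th), E#.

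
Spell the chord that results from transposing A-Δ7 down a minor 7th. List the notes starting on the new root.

B, D, F#, A#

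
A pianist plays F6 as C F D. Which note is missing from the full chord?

A

F6 = F, A, C, D. The voicing lacks the 3rd (major 3rd), A.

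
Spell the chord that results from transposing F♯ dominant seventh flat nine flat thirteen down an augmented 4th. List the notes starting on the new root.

C E G B-flat D-flat A-flat

An augmented 4th down from F-sharp is C, so the new chord is C dominant seventh flat nine flat thirteen.
Root: C
Major 3rd (3rd): E
Perfect 5th (5th): G
Minor 7th (7th): B-flat
Minor 9th (9th): D-flat
Minor 13th (13th): A-flat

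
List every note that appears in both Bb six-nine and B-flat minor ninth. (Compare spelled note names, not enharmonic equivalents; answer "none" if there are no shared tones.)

Bb  F  C

Bb six-nine: Bb D F G C
B-flat minor ninth: Bb Db F Ab C
Common to both → Bb, F, C.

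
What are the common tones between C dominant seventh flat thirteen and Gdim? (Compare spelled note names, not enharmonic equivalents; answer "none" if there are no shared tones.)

G – Bb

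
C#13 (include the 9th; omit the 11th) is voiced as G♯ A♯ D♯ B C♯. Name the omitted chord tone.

The full C#13 chord is C♯, E♯, G♯, B, D♯, A♯.
Comparing with the voicing, the major 3rd (3rd) — E♯ — is absent.

E♯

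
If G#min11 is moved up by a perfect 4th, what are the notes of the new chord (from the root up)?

G# up a perfect 4th → C#. New chord: C# minor eleventh.
root → C#
3rd (minor 3rd) → E
5th (perfect 5th) → G#
7th (minor 7th) → B
9th (major 9th) → D#
11th (perfect 11th) → F#

C#, E, G#, B, D#, F#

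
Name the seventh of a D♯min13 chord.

D♯min13 is built on D#; its 7th is a minor 7th above the root.
A seventh above D uses the letter C, and the minor 7th above D# is C#.

C#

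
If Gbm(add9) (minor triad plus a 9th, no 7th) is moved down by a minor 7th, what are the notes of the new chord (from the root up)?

Transposed root: Gb → Ab (minor 7th down). So we spell Ab minor added-ninth:
Root: Ab
Minor 3rd (3rd): Cb
Perfect 5th (5th): Eb
Major 9th (9th): Bb

Ab – Cb – Eb – Bb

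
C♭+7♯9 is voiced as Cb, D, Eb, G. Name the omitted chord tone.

Bbb

C♭+7♯9 = Cb, Eb, G, Bbb, D. The voicing lacks the 7th (minor 7th), Bbb.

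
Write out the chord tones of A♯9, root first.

A#  C##  E#  G#  B#

Root A#, quality dominant ninth:
A# — root
C## — major 3rd
E# — perfect 5th
G# — minor 7th
B# — major 9th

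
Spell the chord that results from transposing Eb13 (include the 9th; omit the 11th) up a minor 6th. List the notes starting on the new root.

Transposed root: Eb → Cb (minor 6th up). So we spell Cb dominant thirteenth:
Root: Cb
Major 3rd (3rd): Eb
Perfect 5th (5th): Gb
Minor 7th (7th): Bbb
Major 9th (9th): Db
Major 13th (13th): Ab

Cb – Eb – Gb – Bbb – Db – Ab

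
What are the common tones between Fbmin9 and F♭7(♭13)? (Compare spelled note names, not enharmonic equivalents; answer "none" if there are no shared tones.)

Fb, Cb, Ebb

Fbmin9: Fb Abb Cb Ebb Gb
F♭7(♭13): Fb Ab Cb Ebb Dbb
Common to both → Fb, Cb, Ebb.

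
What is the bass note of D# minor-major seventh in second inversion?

D# minor-major seventh = D-sharp–F-sharp–A-sharp–C-double-sharp. Second inversion → fifth in the bass = A-sharp.

A-sharp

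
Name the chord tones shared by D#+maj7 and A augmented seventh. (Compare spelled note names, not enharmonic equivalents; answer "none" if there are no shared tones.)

none

D#+maj7 = D#, F##, A##, C##.
A augmented seventh = A, C#, E#, G.
Shared: none.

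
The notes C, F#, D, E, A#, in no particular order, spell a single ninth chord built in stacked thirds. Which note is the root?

D

Stacking in thirds gives D – F# – A# – C – E, so D is the root — D dominant ninth sharp five.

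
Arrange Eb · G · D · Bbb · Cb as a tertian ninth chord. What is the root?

Arranged so that each adjacent pair is a third by letter name: Cb – Eb – G – Bbb – D.
The bottom of that stack, Cb, is the root (this is Cb dominant seventh sharp nine sharp five).

Cb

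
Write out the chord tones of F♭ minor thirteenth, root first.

F♭ – A𝄫 – C♭ – E𝄫 – G♭ – B𝄫 – D♭

F♭ minor thirteenth: minor thirteenth on F♭.
root → F♭
3rd (minor 3rd) → A𝄫
5th (perfect 5th) → C♭
7th (minor 7th) → E𝄫
9th (major 9th) → G♭
11th (perfect 11th) → B𝄫
13th (major 13th) → D♭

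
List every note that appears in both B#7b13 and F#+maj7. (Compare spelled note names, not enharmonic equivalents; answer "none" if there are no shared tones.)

B#7b13 = B#, D##, F##, A#, G#.
F#+maj7 = F#, A#, C##, E#.
Shared: A#.

A#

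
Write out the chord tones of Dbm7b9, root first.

Dbm7b9: minor seventh flat nine on D♭.
Root: D♭
Minor 3rd (3rd): F♭
Perfect 5th (5th): A♭
Minor 7th (7th): C♭
Minor 9th (9th): E𝄫

D♭, F♭, A♭, C♭, E𝄫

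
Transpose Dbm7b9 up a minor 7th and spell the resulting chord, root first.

A minor 7th up from D♭ is C♭, so the new chord is C♭ minor seventh flat nine.
C♭ — root
E𝄫 — minor 3rd
G♭ — perfect 5th
B𝄫 — minor 7th
D𝄫 — minor 9th

C♭, E𝄫, G♭, B𝄫, D𝄫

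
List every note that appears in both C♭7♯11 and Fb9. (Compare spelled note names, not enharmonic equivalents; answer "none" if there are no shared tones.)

Cb Gb

C♭7♯11: Cb Eb Gb Bbb F
Fb9: Fb Ab Cb Ebb Gb
Common to both → Cb, Gb.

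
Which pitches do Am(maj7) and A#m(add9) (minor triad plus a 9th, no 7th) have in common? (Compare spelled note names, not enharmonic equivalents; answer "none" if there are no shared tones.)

none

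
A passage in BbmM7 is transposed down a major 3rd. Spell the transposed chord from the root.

A major 3rd down from Bb is Gb, so the new chord is Gb minor-major seventh.
- root: Gb
- minor 3rd: Bbb
- perfect 5th: Db
- major 7th: F

Gb  Bbb  Db  F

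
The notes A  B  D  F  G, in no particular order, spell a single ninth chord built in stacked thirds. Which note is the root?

G

Arranged so that each adjacent pair is a third by letter name: G – B – D – F – A.
The bottom of that stack, G, is the root (this is G dominant ninth).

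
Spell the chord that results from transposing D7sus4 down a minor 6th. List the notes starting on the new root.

F# B C# E

Transposed root: D → F# (minor 6th down). So we spell F# dominant seventh suspended fourth:
root → F#
4th (perfect 4th) → B
5th (perfect 5th) → C#
7th (minor 7th) → E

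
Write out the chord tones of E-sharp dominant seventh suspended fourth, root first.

Root E#, quality dominant seventh suspended fourth:
- root: E#
- perfect 4th: A#
- perfect 5th: B#
- minor 7th: D#

E# A# B# D#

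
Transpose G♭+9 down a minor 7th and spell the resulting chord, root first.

Ab, C, E, Gb, Bb

Gb down a minor 7th → Ab. New chord: Ab dominant ninth sharp five.
- root: Ab
- major 3rd: C
- augmented 5th: E
- minor 7th: Gb
- major 9th: Bb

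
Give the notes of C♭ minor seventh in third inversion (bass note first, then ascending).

B-double-flat  C-flat  E-double-flat  G-flat

C♭ minor seventh = C-flat–E-double-flat–G-flat–B-double-flat; third inversion → seventh (B-double-flat) lowest.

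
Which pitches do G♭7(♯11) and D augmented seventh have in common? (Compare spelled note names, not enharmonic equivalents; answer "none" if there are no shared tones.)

G♭7(♯11) = Gb, Bb, Db, Fb, C.
D augmented seventh = D, F#, A#, C.
Shared: C.

C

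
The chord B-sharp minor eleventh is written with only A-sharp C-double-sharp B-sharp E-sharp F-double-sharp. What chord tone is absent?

D-sharp

The full B-sharp minor eleventh chord is B-sharp, D-sharp, F-double-sharp, A-sharp, C-double-sharp, E-sharp.
Comparing with the voicing, the minor 3rd (3rd) — D-sharp — is absent.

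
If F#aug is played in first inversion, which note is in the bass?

A#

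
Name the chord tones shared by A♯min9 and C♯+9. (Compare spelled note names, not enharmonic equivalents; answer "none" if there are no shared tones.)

A♯min9: A# C# E# G# B#
C♯+9: C# E# G## B D#
Common to both → C#, E#.

C# – E#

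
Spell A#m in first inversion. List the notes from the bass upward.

A#m = A#–C#–E#; first inversion → third (C#) lowest.

C# – E# – A#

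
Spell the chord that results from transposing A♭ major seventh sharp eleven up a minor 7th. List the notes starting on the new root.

G-flat – B-flat – D-flat – F – C

Transposed root: A-flat → G-flat (minor 7th up). So we spell G-flat major seventh sharp eleven:
G-flat — root
B-flat — major 3rd
D-flat — perfect 5th
F — major 7th
C — augmented 11th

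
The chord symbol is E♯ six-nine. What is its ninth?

F𝄪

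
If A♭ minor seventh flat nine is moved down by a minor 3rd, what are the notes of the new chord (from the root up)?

F – Ab – C – Eb – Gb

Ab down a minor 3rd → F. New chord: F minor seventh flat nine.
- root: F
- minor 3rd: Ab
- perfect 5th: C
- minor 7th: Eb
- minor 9th: Gb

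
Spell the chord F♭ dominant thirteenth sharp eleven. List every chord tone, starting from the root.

Fb – Ab – Cb – Ebb – Gb – Bb – Db

F♭ dominant thirteenth sharp eleven is a dominant thirteenth sharp eleven built on Fb.
Root: Fb
Major 3rd (3rd): Ab
Perfect 5th (5th): Cb
Minor 7th (7th): Ebb
Major 9th (9th): Gb
Augmented 11th (11th): Bb
Major 13th (13th): Db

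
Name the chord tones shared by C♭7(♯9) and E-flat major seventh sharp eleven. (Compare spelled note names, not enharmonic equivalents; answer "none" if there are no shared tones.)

C♭7(♯9) = Cb, Eb, Gb, Bbb, D.
E-flat major seventh sharp eleven = Eb, G, Bb, D, A.
Shared: Eb, D.

Eb, D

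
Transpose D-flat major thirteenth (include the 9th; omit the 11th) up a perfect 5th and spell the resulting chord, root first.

A perfect 5th up from D♭ is A♭, so the new chord is A♭ major thirteenth.
root → A♭
3rd (major 3rd) → C
5th (perfect 5th) → E♭
7th (major 7th) → G
9th (major 9th) → B♭
13th (major 13th) → F

A♭, C, E♭, G, B♭, F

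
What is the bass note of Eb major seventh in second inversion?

Bb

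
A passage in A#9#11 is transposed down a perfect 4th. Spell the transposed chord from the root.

Transposed root: A# → E# (perfect 4th down). So we spell E# dominant ninth sharp eleven:
Root: E#
Major 3rd (3rd): G##
Perfect 5th (5th): B#
Minor 7th (7th): D#
Major 9th (9th): F##
Augmented 11th (11th): A##

E#, G##, B#, D#, F##, A##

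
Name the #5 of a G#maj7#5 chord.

D𝄪

G#maj7#5 is built on G♯; its 5th is an augmented 5th above the root.
A fifth above G uses the letter D, and the augmented 5th above G♯ is D𝄪.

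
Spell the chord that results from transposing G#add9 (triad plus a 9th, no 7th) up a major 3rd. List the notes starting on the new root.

A major 3rd up from G# is B#, so the new chord is B# added-ninth.
B# — root
D## — major 3rd
F## — perfect 5th
C## — major 9th

B#, D##, F##, C##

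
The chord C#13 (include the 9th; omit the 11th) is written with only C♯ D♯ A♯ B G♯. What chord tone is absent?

E♯

The full C#13 chord is C♯, E♯, G♯, B, D♯, A♯.
Comparing with the voicing, the major 3rd (3rd) — E♯ — is absent.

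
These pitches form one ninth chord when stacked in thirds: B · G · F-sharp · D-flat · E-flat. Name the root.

Stacking in thirds gives E-flat – G – B – D-flat – F-sharp, so E-flat is the root — E-flat dominant seventh sharp nine sharp five.

E-flat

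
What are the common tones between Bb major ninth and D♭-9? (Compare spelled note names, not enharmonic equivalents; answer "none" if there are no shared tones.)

Bb major ninth = B♭, D, F, A, C.
D♭-9 = D♭, F♭, A♭, C♭, E♭.
Shared: none.

none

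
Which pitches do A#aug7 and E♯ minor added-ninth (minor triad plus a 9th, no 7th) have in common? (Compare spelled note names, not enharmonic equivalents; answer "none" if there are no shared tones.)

G#

A#aug7 = A#, C##, E##, G#.
E♯ minor added-ninth = E#, G#, B#, F##.
Shared: G#.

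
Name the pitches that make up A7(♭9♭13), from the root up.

A C# E G Bb F

A7(♭9♭13) is a dominant seventh flat nine flat thirteen built on A.
- root: A
- major 3rd: C#
- perfect 5th: E
- minor 7th: G
- minor 9th: Bb
- minor 13th: F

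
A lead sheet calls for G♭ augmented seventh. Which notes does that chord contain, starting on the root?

G♭  B♭  D  F♭

G♭ augmented seventh: augmented seventh on G♭.
G♭ — root
B♭ — major 3rd
D — augmented 5th
F♭ — minor 7th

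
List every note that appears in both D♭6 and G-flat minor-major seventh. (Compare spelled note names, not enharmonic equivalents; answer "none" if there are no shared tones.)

Db – F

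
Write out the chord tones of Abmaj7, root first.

Ab – C – Eb – G

Abmaj7: major seventh on Ab.
Root: Ab
Major 3rd (3rd): C
Perfect 5th (5th): Eb
Major 7th (7th): G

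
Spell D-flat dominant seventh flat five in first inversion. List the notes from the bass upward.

F – A-double-flat – C-flat – D-flat

D-flat dominant seventh flat five = D-flat–F–A-double-flat–C-flat; first inversion → third (F) lowest.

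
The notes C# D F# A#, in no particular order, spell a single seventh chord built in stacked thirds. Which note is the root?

Stacking in thirds gives D – F# – A# – C#, so D is the root — D augmented major seventh.

D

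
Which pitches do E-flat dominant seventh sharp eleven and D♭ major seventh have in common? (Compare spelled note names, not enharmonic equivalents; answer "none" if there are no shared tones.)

E-flat dominant seventh sharp eleven = E-flat, G, B-flat, D-flat, A.
D♭ major seventh = D-flat, F, A-flat, C.
Shared: D-flat.

D-flat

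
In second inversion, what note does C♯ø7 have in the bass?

G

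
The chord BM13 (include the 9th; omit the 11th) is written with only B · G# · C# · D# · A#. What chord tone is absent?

F#

The full BM13 chord is B, D#, F#, A#, C#, G#.
Comparing with the voicing, the perfect 5th (5th) — F# — is absent.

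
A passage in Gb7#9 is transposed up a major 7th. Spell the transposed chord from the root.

A major 7th up from Gb is F, so the new chord is F dominant seventh sharp nine.
F — root
A — major 3rd
C — perfect 5th
Eb — minor 7th
G# — augmented 9th

F, A, C, Eb, G#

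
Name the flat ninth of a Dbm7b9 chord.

Dbm7b9 is built on Db; its 9th is a minor 9th above the root.
A second above D uses the letter E, and the minor 9th above Db is Ebb.

Ebb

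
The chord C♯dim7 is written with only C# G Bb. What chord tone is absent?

The full C♯dim7 chord is C#, E, G, Bb.
Comparing with the voicing, the minor 3rd (3rd) — E — is absent.

E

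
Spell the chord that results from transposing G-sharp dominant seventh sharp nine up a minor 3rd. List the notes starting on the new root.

B, D-sharp, F-sharp, A, C-double-sharp

G-sharp up a minor 3rd → B. New chord: B dominant seventh sharp nine.
Root: B
Major 3rd (3rd): D-sharp
Perfect 5th (5th): F-sharp
Minor 7th (7th): A
Augmented 9th (9th): C-double-sharp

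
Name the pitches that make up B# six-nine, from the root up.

B# six-nine: six-nine on B-sharp.
B-sharp — root
D-double-sharp — major 3rd
F-double-sharp — perfect 5th
G-double-sharp — major 6th
C-double-sharp — major 9th

B-sharp D-double-sharp F-double-sharp G-double-sharp C-double-sharp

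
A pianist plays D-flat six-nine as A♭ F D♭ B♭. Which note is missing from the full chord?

D-flat six-nine = D♭, F, A♭, B♭, E♭. The voicing lacks the 9th (major 9th), E♭.

E♭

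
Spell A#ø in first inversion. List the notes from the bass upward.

C# E G# A#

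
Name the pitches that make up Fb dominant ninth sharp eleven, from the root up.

Fb, Ab, Cb, Ebb, Gb, Bb

Fb dominant ninth sharp eleven: dominant ninth sharp eleven on Fb.
- root: Fb
- major 3rd: Ab
- perfect 5th: Cb
- minor 7th: Ebb
- major 9th: Gb
- augmented 11th: Bb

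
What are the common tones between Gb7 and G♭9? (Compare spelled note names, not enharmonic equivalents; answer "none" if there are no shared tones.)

Gb – Bb – Db – Fb

Gb7 = Gb, Bb, Db, Fb.
G♭9 = Gb, Bb, Db, Fb, Ab.
Shared: Gb, Bb, Db, Fb.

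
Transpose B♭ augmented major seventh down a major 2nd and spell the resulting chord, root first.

Ab C E G

A major 2nd down from Bb is Ab, so the new chord is Ab augmented major seventh.
Ab — root
C — major 3rd
E — augmented 5th
G — major 7th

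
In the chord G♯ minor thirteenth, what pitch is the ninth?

A-sharp

G♯ minor thirteenth is built on G-sharp; its 9th is a major 9th above the root.
A second above G uses the letter A, and the major 9th above G-sharp is A-sharp.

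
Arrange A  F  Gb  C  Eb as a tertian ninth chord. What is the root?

F

Arranged so that each adjacent pair is a third by letter name: F – A – C – Eb – Gb.
The bottom of that stack, F, is the root (this is F dominant seventh flat nine).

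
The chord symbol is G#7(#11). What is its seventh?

F#

Root of G#7(#11) = G#. The 7th is a minor 7th: G# up a minor 7th → F#.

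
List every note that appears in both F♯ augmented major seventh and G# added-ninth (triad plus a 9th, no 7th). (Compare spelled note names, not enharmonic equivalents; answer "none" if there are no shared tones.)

A♯

F♯ augmented major seventh = F♯, A♯, C𝄪, E♯.
G# added-ninth = G♯, B♯, D♯, A♯.
Shared: A♯.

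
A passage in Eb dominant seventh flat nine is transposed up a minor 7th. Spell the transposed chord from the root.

Eb up a minor 7th → Db. New chord: Db dominant seventh flat nine.
root → Db
3rd (major 3rd) → F
5th (perfect 5th) → Ab
7th (minor 7th) → Cb
9th (minor 9th) → Ebb

Db F Ab Cb Ebb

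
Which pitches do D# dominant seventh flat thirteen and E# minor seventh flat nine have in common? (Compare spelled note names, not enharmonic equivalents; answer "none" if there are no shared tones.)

D# dominant seventh flat thirteen = D#, F##, A#, C#, B.
E# minor seventh flat nine = E#, G#, B#, D#, F#.
Shared: D#.

D#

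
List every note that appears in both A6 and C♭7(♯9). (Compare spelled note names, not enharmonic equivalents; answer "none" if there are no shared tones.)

none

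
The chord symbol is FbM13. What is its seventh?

Root of FbM13 = Fb. The 7th is a major 7th: Fb up a major 7th → Eb.

Eb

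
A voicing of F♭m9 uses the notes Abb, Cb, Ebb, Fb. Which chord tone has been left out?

Gb

F♭m9 = Fb, Abb, Cb, Ebb, Gb. The voicing lacks the 9th (major 9th), Gb.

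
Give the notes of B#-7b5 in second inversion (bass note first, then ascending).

F# – A# – B# – D#

B#-7b5 = B#–D#–F#–A#; second inversion → fifth (F#) lowest.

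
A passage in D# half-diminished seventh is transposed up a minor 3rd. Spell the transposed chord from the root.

F# – A – C – E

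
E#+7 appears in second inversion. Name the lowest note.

B𝄪

E#+7 = E♯–G𝄪–B𝄪–D♯. Second inversion → fifth in the bass = B𝄪.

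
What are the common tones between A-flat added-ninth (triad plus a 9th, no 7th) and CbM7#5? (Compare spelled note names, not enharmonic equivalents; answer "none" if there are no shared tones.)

E♭  B♭

A-flat added-ninth = A♭, C, E♭, B♭.
CbM7#5 = C♭, E♭, G, B♭.
Shared: E♭, B♭.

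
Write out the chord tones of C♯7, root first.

C♯7: dominant seventh on C♯.
- root: C♯
- major 3rd: E♯
- perfect 5th: G♯
- minor 7th: B

C♯ E♯ G♯ B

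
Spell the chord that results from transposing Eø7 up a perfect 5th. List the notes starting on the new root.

B – D – F – A

E up a perfect 5th → B. New chord: B half-diminished seventh.
Root: B
Minor 3rd (3rd): D
Diminished 5th (5th): F
Minor 7th (7th): A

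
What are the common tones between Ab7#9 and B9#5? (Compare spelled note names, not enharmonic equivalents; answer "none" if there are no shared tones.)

B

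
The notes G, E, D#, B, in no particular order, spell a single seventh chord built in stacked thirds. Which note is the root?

E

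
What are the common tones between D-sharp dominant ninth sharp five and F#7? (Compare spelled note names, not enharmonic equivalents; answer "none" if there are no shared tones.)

C#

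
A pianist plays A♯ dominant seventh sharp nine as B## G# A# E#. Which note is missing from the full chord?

C##

A♯ dominant seventh sharp nine = A#, C##, E#, G#, B##. The voicing lacks the 3rd (major 3rd), C##.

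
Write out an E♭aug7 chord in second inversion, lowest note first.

E♭aug7 = E♭–G–B–D♭; second inversion → fifth (B) lowest.

B, D♭, E♭, G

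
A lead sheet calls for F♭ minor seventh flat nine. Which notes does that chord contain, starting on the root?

F♭ minor seventh flat nine: minor seventh flat nine on F-flat.
Root: F-flat
Minor 3rd (3rd): A-double-flat
Perfect 5th (5th): C-flat
Minor 7th (7th): E-double-flat
Minor 9th (9th): G-double-flat

F-flat, A-double-flat, C-flat, E-double-flat, G-double-flat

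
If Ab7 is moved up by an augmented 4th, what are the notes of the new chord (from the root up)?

D – F♯ – A – C

Transposed root: A♭ → D (augmented 4th up). So we spell D dominant seventh:
Root: D
Major 3rd (3rd): F♯
Perfect 5th (5th): A
Minor 7th (7th): C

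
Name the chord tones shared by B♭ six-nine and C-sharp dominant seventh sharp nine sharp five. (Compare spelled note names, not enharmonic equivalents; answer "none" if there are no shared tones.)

none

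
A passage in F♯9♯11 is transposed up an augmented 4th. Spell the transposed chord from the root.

B#  D##  F##  A#  C##  E##

F# up an augmented 4th → B#. New chord: B# dominant ninth sharp eleven.
Root: B#
Major 3rd (3rd): D##
Perfect 5th (5th): F##
Minor 7th (7th): A#
Major 9th (9th): C##
Augmented 11th (11th): E##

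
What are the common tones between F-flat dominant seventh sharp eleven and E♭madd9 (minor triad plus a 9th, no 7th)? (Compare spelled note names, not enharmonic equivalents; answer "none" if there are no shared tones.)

B♭

F-flat dominant seventh sharp eleven: F♭ A♭ C♭ E𝄫 B♭
E♭madd9: E♭ G♭ B♭ F
Common to both → B♭.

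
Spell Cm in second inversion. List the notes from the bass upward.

G – C – E♭

Cm = C–E♭–G; second inversion → fifth (G) lowest.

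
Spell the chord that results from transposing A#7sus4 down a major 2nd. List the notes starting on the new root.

Transposed root: A# → G# (major 2nd down). So we spell G# dominant seventh suspended fourth:
G# — root
C# — perfect 4th
D# — perfect 5th
F# — minor 7th

G#, C#, D#, F#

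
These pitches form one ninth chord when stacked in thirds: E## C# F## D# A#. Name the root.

D#

Arranged so that each adjacent pair is a third by letter name: D# – F## – A# – C# – E##.
The bottom of that stack, D#, is the root (this is D# dominant seventh sharp nine).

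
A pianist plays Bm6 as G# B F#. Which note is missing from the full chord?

D

The full Bm6 chord is B, D, F#, G#.
Comparing with the voicing, the minor 3rd (3rd) — D — is absent.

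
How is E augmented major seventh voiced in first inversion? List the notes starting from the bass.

E augmented major seventh = E–G#–B#–D#; first inversion → third (G#) lowest.

G# B# D# E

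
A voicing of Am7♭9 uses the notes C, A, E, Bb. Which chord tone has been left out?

G

The full Am7♭9 chord is A, C, E, G, Bb.
Comparing with the voicing, the minor 7th (7th) — G — is absent.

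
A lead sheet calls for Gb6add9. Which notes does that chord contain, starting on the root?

Root Gb, quality six-nine:
- root: Gb
- major 3rd: Bb
- perfect 5th: Db
- major 6th: Eb
- major 9th: Ab

Gb Bb Db Eb Ab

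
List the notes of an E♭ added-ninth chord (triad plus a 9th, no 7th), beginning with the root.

Eb, G, Bb, F

E♭ added-ninth is an added-ninth built on Eb.
- root: Eb
- major 3rd: G
- perfect 5th: Bb
- major 9th: F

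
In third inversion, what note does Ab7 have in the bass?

Ab7 = Ab–C–Eb–Gb. Third inversion → seventh in the bass = Gb.

Gb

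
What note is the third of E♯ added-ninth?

E♯ added-ninth is built on E#; its 3rd is a major 3rd above the root.
A third above E uses the letter G, and the major 3rd above E# is G##.

G##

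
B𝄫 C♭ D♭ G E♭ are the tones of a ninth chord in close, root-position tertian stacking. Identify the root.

C♭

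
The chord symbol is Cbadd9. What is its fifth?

Cbadd9 is built on Cb; its 5th is a perfect 5th above the root.
A fifth above C uses the letter G, and the perfect 5th above Cb is Gb.

Gb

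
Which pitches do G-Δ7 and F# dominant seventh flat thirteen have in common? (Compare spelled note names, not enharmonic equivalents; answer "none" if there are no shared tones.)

D  F♯

G-Δ7: G B♭ D F♯
F# dominant seventh flat thirteen: F♯ A♯ C♯ E D
Common to both → D, F♯.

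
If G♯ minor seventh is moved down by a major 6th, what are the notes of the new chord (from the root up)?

B D F-sharp A

A major 6th down from G-sharp is B, so the new chord is B minor seventh.
Root: B
Minor 3rd (3rd): D
Perfect 5th (5th): F-sharp
Minor 7th (7th): A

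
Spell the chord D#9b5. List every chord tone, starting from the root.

D#  F##  A  C#  E#

Root D#, quality dominant ninth flat five:
Root: D#
Major 3rd (3rd): F##
Diminished 5th (5th): A
Minor 7th (7th): C#
Major 9th (9th): E#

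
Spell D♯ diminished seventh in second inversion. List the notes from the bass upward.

A, C, D-sharp, F-sharp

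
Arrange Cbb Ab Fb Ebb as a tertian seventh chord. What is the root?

Fb

Arranged so that each adjacent pair is a third by letter name: Fb – Ab – Cbb – Ebb.
The bottom of that stack, Fb, is the root (this is Fb dominant seventh flat five).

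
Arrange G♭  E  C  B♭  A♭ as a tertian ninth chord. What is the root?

Arranged so that each adjacent pair is a third by letter name: A♭ – C – E – G♭ – B♭.
The bottom of that stack, A♭, is the root (this is A♭ dominant ninth sharp five).

A♭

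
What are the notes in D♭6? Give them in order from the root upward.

Db, F, Ab, Bb

Root Db, quality major sixth:
Db — root
F — major 3rd
Ab — perfect 5th
Bb — major 6th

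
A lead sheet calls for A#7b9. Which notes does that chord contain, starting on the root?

A♯ C𝄪 E♯ G♯ B

A#7b9 is a dominant seventh flat nine built on A♯.
root → A♯
3rd (major 3rd) → C𝄪
5th (perfect 5th) → E♯
7th (minor 7th) → G♯
9th (minor 9th) → B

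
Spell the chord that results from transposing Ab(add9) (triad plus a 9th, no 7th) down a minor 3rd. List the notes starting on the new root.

F, A, C, G

Transposed root: Ab → F (minor 3rd down). So we spell F added-ninth:
F — root
A — major 3rd
C — perfect 5th
G — major 9th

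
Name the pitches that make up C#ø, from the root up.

C#  E  G  B

C#ø is a half-diminished seventh built on C#.
Root: C#
Minor 3rd (3rd): E
Diminished 5th (5th): G
Minor 7th (7th): B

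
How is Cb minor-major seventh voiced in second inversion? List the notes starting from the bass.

In root position, Cb minor-major seventh is C-flat–E-double-flat–G-flat–B-flat.
Second inversion puts the fifth (G-flat) in the bass.

G-flat B-flat C-flat E-double-flat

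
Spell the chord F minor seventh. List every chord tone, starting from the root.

F, A-flat, C, E-flat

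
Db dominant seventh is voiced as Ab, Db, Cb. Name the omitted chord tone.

F

Db dominant seventh = Db, F, Ab, Cb. The voicing lacks the 3rd (major 3rd), F.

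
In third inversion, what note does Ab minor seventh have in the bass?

Ab minor seventh = A-flat–C-flat–E-flat–G-flat. Third inversion → seventh in the bass = G-flat.

G-flat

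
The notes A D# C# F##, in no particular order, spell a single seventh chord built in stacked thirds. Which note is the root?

D#

Stacking in thirds gives D# – F## – A – C#, so D# is the root — D# dominant seventh flat five.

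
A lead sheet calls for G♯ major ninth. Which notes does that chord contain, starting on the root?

G♯ major ninth: major ninth on G-sharp.
G-sharp — root
B-sharp — major 3rd
D-sharp — perfect 5th
F-double-sharp — major 7th
A-sharp — major 9th

G-sharp B-sharp D-sharp F-double-sharp A-sharp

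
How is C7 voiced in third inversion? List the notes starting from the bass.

Bb  C  E  G

C7 = C–E–G–Bb; third inversion → seventh (Bb) lowest.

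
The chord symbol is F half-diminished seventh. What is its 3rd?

Ab

F half-diminished seventh is built on F; its 3rd is a minor 3rd above the root.
A third above F uses the letter A, and the minor 3rd above F is Ab.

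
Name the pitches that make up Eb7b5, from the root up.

Eb7b5: dominant seventh flat five on Eb.
Root: Eb
Major 3rd (3rd): G
Diminished 5th (5th): Bbb
Minor 7th (7th): Db

Eb, G, Bbb, Db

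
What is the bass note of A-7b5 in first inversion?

A-7b5 in root position is A–C–Eb–G.
First inversion places the third in the bass, which is C.

C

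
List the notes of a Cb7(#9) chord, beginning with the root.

Root Cb, quality dominant seventh sharp nine:
root → Cb
3rd (major 3rd) → Eb
5th (perfect 5th) → Gb
7th (minor 7th) → Bbb
9th (augmented 9th) → D

Cb – Eb – Gb – Bbb – D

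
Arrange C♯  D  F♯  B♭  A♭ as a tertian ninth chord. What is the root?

Arranged so that each adjacent pair is a third by letter name: B♭ – D – F♯ – A♭ – C♯.
The bottom of that stack, B♭, is the root (this is B♭ dominant seventh sharp nine sharp five).

B♭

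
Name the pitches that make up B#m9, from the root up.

B#m9: minor ninth on B#.
Root: B#
Minor 3rd (3rd): D#
Perfect 5th (5th): F##
Minor 7th (7th): A#
Major 9th (9th): C##

B# – D# – F## – A# – C##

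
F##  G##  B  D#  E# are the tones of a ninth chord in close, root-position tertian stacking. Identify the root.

E#

Stacking in thirds gives E# – G## – B – D# – F##, so E# is the root — E# dominant ninth flat five.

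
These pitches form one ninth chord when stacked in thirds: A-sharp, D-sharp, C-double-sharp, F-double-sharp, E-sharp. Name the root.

Arranged so that each adjacent pair is a third by letter name: D-sharp – F-double-sharp – A-sharp – C-double-sharp – E-sharp.
The bottom of that stack, D-sharp, is the root (this is D-sharp major ninth).

D-sharp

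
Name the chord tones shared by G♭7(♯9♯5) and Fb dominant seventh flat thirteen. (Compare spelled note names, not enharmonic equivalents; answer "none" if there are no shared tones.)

G♭7(♯9♯5) = Gb, Bb, D, Fb, A.
Fb dominant seventh flat thirteen = Fb, Ab, Cb, Ebb, Dbb.
Shared: Fb.

Fb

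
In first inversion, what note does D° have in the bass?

F

D° in root position is D–F–Ab.
First inversion places the third in the bass, which is F.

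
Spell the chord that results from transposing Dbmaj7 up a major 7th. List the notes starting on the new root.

C, E, G, B

A major 7th up from Db is C, so the new chord is C major seventh.
Root: C
Major 3rd (3rd): E
Perfect 5th (5th): G
Major 7th (7th): B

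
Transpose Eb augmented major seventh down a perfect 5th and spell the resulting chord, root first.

Transposed root: E♭ → A♭ (perfect 5th down). So we spell A♭ augmented major seventh:
Root: A♭
Major 3rd (3rd): C
Augmented 5th (5th): E
Major 7th (7th): G

A♭ – C – E – G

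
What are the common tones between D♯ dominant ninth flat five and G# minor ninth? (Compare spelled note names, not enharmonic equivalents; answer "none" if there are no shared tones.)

D-sharp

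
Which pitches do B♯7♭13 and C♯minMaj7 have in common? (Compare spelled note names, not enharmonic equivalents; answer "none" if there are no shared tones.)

B#  G#

B♯7♭13 = B#, D##, F##, A#, G#.
C♯minMaj7 = C#, E, G#, B#.
Shared: B#, G#.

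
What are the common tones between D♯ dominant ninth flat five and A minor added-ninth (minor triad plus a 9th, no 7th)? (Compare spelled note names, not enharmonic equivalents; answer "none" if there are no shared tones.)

D♯ dominant ninth flat five = D#, F##, A, C#, E#.
A minor added-ninth = A, C, E, B.
Shared: A.

A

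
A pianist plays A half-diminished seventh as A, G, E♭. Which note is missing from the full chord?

A half-diminished seventh = A, C, E♭, G. The voicing lacks the 3rd (minor 3rd), C.

C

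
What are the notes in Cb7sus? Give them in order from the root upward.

Root Cb, quality dominant seventh suspended fourth:
- root: Cb
- perfect 4th: Fb
- perfect 5th: Gb
- minor 7th: Bbb

Cb, Fb, Gb, Bbb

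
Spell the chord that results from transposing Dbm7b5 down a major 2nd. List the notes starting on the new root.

Cb  Ebb  Gbb  Bbb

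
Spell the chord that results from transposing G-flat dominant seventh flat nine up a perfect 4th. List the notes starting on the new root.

Gb up a perfect 4th → Cb. New chord: Cb dominant seventh flat nine.
- root: Cb
- major 3rd: Eb
- perfect 5th: Gb
- minor 7th: Bbb
- minor 9th: Dbb

Cb – Eb – Gb – Bbb – Dbb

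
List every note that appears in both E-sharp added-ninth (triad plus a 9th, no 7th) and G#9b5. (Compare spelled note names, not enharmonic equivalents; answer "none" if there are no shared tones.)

B#

E-sharp added-ninth: E# G## B# F##
G#9b5: G# B# D F# A#
Common to both → B#.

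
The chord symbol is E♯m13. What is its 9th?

F##

E♯m13 is built on E#; its 9th is a major 9th above the root.
A second above E uses the letter F, and the major 9th above E# is F##.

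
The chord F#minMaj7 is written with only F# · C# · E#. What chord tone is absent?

F#minMaj7 = F#, A, C#, E#. The voicing lacks the 3rd (minor 3rd), A.

A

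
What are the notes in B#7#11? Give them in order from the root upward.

B♯ D𝄪 F𝄪 A♯ E𝄪

B#7#11: dominant seventh sharp eleven on B♯.
B♯ — root
D𝄪 — major 3rd
F𝄪 — perfect 5th
A♯ — minor 7th
E𝄪 — augmented 11th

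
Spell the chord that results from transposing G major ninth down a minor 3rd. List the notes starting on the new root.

A minor 3rd down from G is E, so the new chord is E major ninth.
E — root
G-sharp — major 3rd
B — perfect 5th
D-sharp — major 7th
F-sharp — major 9th

E – G-sharp – B – D-sharp – F-sharp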